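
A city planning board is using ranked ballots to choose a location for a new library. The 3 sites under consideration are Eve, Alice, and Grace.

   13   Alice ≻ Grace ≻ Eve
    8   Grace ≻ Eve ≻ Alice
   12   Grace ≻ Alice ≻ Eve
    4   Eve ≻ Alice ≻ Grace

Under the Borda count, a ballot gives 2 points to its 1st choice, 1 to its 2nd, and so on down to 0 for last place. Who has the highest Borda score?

Grace

Borda scores:
  Eve: 13·0 + 8·1 + 12·0 + 4·2 = 16
  Alice: 13·2 + 8·0 + 12·1 + 4·1 = 42
  Grace: 13·1 + 8·2 + 12·2 + 4·0 = 53
Grace has the highest total.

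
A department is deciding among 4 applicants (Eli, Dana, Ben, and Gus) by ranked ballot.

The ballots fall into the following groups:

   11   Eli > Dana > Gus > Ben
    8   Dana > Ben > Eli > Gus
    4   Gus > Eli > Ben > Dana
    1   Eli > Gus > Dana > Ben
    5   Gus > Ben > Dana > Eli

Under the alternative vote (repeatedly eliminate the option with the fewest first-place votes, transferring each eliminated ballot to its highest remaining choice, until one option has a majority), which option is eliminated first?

Ben

Round 1: Eli 12, Gus 9, Dana 8, Ben 0. Ben has the fewest and is eliminated.
Round 2: Eli 12, Gus 9, Dana 8. Dana has the fewest and is eliminated.
Round 3: Eli 20, Gus 9. Eli has a majority.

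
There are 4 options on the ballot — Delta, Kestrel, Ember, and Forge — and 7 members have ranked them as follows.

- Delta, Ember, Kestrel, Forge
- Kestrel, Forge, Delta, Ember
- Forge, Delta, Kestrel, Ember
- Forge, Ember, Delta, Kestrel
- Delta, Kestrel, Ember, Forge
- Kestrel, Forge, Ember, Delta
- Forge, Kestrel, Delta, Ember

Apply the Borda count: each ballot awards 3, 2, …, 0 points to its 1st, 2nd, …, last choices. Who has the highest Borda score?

Borda scores:
  Delta: 3 + 1 + 2 + 1 + 3 + 0 + 1 = 11
  Kestrel: 1 + 3 + 1 + 0 + 2 + 3 + 2 = 12
  Ember: 2 + 0 + 0 + 2 + 1 + 1 + 0 = 6
  Forge: 0 + 2 + 3 + 3 + 0 + 2 + 3 = 13
Forge has the highest total.

Forge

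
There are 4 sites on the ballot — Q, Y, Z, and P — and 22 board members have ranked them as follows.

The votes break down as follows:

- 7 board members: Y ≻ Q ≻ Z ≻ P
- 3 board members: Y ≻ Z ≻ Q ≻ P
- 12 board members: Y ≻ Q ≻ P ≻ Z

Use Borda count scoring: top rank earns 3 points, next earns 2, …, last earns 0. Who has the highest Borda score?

Y

Borda scores:
  Q: 7·2 + 3·1 + 12·2 = 41
  Y: 7·3 + 3·3 + 12·3 = 66
  Z: 7·1 + 3·2 + 12·0 = 13
  P: 7·0 + 3·0 + 12·1 = 12
Y has the highest total.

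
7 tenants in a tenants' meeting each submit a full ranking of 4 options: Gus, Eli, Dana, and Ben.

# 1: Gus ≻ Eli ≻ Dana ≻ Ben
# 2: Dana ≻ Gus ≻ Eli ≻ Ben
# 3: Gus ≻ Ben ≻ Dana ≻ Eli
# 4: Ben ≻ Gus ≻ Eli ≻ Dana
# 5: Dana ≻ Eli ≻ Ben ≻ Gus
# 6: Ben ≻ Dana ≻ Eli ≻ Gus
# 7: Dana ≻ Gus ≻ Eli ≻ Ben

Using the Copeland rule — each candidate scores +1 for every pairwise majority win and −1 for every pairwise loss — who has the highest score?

Pairwise results:
  Gus vs Eli: Gus wins 5–2.
  Gus vs Dana: Dana wins 4–3.
  Gus vs Ben: Gus wins 4–3.
  Eli vs Dana: Dana wins 5–2.
  Eli vs Ben: Eli wins 4–3.
  Dana vs Ben: Dana wins 4–3.
Copeland scores (wins − losses):
  Gus: 2 − 1 = 1
  Eli: 1 − 2 = -1
  Dana: 3 − 0 = 3
  Ben: 0 − 3 = -3
Dana has the best Copeland score.

Dana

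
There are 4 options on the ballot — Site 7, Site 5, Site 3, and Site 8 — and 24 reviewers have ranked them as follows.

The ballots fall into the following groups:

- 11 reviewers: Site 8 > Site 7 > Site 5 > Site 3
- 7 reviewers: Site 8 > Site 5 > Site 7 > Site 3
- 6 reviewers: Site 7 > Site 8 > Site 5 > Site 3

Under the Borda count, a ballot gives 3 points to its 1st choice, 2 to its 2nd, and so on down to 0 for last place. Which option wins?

Site 8

Borda scores:
  Site 7: 11·2 + 7·1 + 6·3 = 47
  Site 5: 11·1 + 7·2 + 6·1 = 31
  Site 3: 11·0 + 7·0 + 6·0 = 0
  Site 8: 11·3 + 7·3 + 6·2 = 66
Site 8 has the highest total.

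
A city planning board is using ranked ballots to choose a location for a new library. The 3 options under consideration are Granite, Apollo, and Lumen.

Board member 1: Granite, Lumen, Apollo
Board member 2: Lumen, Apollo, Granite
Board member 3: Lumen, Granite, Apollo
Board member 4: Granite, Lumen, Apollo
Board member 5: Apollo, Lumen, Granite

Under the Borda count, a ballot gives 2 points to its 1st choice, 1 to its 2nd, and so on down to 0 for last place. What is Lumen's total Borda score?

Borda scores:
  Granite: 2 + 0 + 1 + 2 + 0 = 5
  Apollo: 0 + 1 + 0 + 0 + 2 = 3
  Lumen: 1 + 2 + 2 + 1 + 1 = 7

7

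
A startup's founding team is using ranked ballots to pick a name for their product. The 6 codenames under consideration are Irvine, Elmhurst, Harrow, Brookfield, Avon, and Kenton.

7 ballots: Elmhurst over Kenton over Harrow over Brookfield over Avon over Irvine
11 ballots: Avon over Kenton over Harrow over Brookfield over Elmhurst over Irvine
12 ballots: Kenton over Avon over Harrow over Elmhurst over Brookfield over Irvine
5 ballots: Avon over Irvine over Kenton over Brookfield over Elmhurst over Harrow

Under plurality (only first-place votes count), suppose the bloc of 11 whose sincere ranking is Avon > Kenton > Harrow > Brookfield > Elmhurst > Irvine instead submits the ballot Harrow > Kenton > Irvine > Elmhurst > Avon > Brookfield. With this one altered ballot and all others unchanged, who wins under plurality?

Kenton

First-place totals with the altered ballot: Irvine 0, Elmhurst 7, Harrow 11, Brookfield 0, Avon 5, Kenton 12.
The switch changes the winner from Avon to Kenton.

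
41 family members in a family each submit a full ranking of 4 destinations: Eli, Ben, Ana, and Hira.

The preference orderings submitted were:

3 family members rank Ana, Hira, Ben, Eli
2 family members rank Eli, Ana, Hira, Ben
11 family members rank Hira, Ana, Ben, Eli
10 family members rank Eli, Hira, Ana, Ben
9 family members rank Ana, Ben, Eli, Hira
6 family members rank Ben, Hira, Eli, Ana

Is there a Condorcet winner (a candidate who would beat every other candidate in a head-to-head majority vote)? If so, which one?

Head-to-head results (41 voters total):
Eli vs Ben: Ben wins 29–12.
Eli vs Ana: Ana wins 23–18.
Eli vs Hira: Eli wins 21–20.
Ben vs Ana: Ana wins 35–6.
Ben vs Hira: Hira wins 26–15.
Ana vs Hira: Hira wins 27–14.
No candidate beats all others: Eli beats Hira beats Ben beats Eli, a majority cycle.

None — there is no Condorcet winner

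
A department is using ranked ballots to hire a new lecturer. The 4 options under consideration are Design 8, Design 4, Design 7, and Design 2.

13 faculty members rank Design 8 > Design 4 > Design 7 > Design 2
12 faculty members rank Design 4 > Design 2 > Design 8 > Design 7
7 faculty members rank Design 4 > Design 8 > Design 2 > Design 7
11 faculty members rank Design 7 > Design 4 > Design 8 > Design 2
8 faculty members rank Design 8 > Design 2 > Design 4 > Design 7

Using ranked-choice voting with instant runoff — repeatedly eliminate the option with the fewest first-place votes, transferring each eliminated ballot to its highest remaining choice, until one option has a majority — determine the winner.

Design 4

Round 1: Design 8 21, Design 4 19, Design 7 11, Design 2 0. Design 2 has the fewest and is eliminated.
Round 2: Design 8 21, Design 4 19, Design 7 11. Design 7 has the fewest and is eliminated.
Round 3: Design 4 30, Design 8 21. Design 4 has a majority.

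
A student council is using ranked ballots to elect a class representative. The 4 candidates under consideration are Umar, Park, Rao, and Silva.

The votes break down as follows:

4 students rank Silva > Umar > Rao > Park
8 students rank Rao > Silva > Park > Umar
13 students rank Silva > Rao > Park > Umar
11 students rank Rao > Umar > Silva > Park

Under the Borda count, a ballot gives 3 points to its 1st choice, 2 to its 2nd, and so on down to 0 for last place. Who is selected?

Borda scores:
  Umar: 4·2 + 8·0 + 13·0 + 11·2 = 30
  Park: 4·0 + 8·1 + 13·1 + 11·0 = 21
  Rao: 4·1 + 8·3 + 13·2 + 11·3 = 87
  Silva: 4·3 + 8·2 + 13·3 + 11·1 = 78
Rao has the highest total.

Rao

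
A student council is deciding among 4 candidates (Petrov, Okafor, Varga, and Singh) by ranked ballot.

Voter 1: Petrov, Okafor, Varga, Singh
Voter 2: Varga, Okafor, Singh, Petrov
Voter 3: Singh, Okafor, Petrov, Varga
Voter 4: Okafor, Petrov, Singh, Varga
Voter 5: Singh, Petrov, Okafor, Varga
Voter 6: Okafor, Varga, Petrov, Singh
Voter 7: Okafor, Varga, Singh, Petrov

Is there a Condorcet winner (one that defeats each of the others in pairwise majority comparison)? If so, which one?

Head-to-head results (7 voters total):
Petrov vs Okafor: Okafor wins 5–2.
Petrov vs Varga: Petrov wins 4–3.
Petrov vs Singh: Singh wins 4–3.
Okafor vs Varga: Okafor wins 6–1.
Okafor vs Singh: Okafor wins 5–2.
Varga vs Singh: Varga wins 4–3.
Okafor beats each rival — Petrov (5–2), Varga (6–1), Singh (5–2) — so Okafor is the Condorcet winner.

Okafor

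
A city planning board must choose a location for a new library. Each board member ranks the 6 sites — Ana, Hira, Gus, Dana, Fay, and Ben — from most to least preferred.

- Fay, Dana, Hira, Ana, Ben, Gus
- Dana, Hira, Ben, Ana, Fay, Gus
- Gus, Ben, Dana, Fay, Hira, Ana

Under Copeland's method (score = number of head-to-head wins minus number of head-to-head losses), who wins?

Pairwise results:
  Ana vs Hira: Hira wins 3–0.
  Ana vs Gus: Ana wins 2–1.
  Ana vs Dana: Dana wins 3–0.
  Ana vs Fay: Fay wins 2–1.
  Ana vs Ben: Ben wins 2–1.
  Hira vs Gus: Hira wins 2–1.
  Hira vs Dana: Dana wins 3–0.
  Hira vs Fay: Fay wins 2–1.
  Hira vs Ben: Hira wins 2–1.
  Gus vs Dana: Dana wins 2–1.
  Gus vs Fay: Fay wins 2–1.
  Gus vs Ben: Ben wins 2–1.
  Dana vs Fay: Dana wins 2–1.
  Dana vs Ben: Dana wins 2–1.
  Fay vs Ben: Ben wins 2–1.
Copeland scores (wins − losses):
  Ana: 1 − 4 = -3
  Hira: 3 − 2 = 1
  Gus: 0 − 5 = -5
  Dana: 5 − 0 = 5
  Fay: 3 − 2 = 1
  Ben: 3 − 2 = 1
Dana has the best Copeland score.

Dana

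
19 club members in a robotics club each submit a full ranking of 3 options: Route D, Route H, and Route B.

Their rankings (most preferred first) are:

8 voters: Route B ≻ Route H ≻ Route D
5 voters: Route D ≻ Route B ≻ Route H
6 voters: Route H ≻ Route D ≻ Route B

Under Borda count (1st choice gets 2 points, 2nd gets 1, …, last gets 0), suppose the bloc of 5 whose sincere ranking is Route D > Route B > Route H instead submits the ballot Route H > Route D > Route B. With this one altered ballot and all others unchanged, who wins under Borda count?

Route H

Borda totals with the altered ballot: Route D 11, Route H 30, Route B 16.
The switch changes the winner from Route B to Route H.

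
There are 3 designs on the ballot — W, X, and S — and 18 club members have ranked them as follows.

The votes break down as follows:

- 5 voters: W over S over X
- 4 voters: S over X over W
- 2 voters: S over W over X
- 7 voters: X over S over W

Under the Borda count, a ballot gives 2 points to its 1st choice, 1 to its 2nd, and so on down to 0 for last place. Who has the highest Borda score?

Borda scores:
  W: 5·2 + 4·0 + 2·1 + 7·0 = 12
  X: 5·0 + 4·1 + 2·0 + 7·2 = 18
  S: 5·1 + 4·2 + 2·2 + 7·1 = 24
S has the highest total.

S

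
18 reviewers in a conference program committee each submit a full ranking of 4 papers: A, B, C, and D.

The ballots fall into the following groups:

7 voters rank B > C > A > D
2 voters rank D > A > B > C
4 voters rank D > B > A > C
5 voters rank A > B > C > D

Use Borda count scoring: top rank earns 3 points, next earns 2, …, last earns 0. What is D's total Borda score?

18

Borda scores:
  A: 7·1 + 2·2 + 4·1 + 5·3 = 30
  B: 7·3 + 2·1 + 4·2 + 5·2 = 41
  C: 7·2 + 2·0 + 4·0 + 5·1 = 19
  D: 7·0 + 2·3 + 4·3 + 5·0 = 18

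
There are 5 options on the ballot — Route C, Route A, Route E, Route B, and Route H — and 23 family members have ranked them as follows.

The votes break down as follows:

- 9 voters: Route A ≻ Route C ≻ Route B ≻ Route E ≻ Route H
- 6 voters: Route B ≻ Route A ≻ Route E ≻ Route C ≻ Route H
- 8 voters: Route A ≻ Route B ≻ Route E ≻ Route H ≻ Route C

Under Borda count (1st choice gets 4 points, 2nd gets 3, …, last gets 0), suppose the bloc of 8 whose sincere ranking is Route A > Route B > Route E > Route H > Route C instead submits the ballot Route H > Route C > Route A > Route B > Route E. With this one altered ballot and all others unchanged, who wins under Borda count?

Borda totals with the altered ballot: Route C 57, Route A 70, Route E 21, Route B 50, Route H 32.
The winner is unchanged: still Route A.

Route A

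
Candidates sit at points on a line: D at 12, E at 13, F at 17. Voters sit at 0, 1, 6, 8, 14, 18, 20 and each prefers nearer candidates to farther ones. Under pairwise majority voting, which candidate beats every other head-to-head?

With single-peaked preferences on a line, the Condorcet winner is the candidate closest to the median voter.
The median voter (position 8) is closest to D at 12.
Check: D vs F — voters closer to D: 5 of 7.

D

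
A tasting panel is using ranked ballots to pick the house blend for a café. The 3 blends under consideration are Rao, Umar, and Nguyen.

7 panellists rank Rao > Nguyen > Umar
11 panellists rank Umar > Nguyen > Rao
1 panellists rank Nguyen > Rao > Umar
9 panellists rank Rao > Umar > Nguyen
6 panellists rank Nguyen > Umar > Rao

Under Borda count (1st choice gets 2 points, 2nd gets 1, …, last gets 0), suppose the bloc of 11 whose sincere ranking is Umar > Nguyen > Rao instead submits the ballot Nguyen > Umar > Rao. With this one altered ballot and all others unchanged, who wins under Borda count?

Borda totals with the altered ballot: Rao 33, Umar 26, Nguyen 43.
The switch changes the winner from Umar to Nguyen.

Nguyen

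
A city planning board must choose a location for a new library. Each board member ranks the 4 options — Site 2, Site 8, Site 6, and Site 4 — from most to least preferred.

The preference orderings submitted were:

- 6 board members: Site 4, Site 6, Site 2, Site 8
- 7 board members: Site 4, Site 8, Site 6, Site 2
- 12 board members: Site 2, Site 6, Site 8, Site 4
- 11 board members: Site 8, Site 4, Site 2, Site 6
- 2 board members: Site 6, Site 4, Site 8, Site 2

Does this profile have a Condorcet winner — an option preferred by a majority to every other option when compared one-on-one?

Head-to-head results (38 voters total):
Site 2 vs Site 8: Site 8 wins 20–18.
Site 2 vs Site 6: Site 2 wins 23–15.
Site 2 vs Site 4: Site 4 wins 26–12.
Site 8 vs Site 6: Site 6 wins 20–18.
Site 8 vs Site 4: Site 8 wins 23–15.
Site 6 vs Site 4: Site 4 wins 24–14.
No candidate beats all others: Site 2 beats Site 6 beats Site 8 beats Site 2, a majority cycle.

No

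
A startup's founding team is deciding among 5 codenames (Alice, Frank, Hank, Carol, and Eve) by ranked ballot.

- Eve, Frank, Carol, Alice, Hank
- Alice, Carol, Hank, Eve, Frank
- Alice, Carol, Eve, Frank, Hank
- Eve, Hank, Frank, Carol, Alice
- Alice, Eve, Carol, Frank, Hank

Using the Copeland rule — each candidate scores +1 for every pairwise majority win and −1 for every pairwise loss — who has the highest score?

Pairwise results:
  Alice vs Frank: Alice wins 3–2.
  Alice vs Hank: Alice wins 4–1.
  Alice vs Carol: Alice wins 3–2.
  Alice vs Eve: Alice wins 3–2.
  Frank vs Hank: Frank wins 3–2.
  Frank vs Carol: Carol wins 3–2.
  Frank vs Eve: Eve wins 5–0.
  Hank vs Carol: Carol wins 4–1.
  Hank vs Eve: Eve wins 4–1.
  Carol vs Eve: Eve wins 3–2.
Copeland scores (wins − losses):
  Alice: 4 − 0 = 4
  Frank: 1 − 3 = -2
  Hank: 0 − 4 = -4
  Carol: 2 − 2 = 0
  Eve: 3 − 1 = 2
Alice has the best Copeland score.

Alice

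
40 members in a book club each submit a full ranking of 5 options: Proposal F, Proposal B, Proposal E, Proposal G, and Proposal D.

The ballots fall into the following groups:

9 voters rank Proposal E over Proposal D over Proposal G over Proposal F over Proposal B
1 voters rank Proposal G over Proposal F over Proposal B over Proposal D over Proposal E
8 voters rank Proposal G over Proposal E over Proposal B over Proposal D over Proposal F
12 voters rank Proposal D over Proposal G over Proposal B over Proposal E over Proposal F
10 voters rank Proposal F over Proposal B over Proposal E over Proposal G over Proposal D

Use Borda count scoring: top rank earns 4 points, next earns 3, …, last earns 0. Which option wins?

Borda scores:
  Proposal F: 9·1 + 3 + 8·0 + 12·0 + 10·4 = 52
  Proposal B: 9·0 + 2 + 8·2 + 12·2 + 10·3 = 72
  Proposal E: 9·4 + 0 + 8·3 + 12·1 + 10·2 = 92
  Proposal G: 9·2 + 4 + 8·4 + 12·3 + 10·1 = 100
  Proposal D: 9·3 + 1 + 8·1 + 12·4 + 10·0 = 84
Proposal G has the highest total.

Proposal G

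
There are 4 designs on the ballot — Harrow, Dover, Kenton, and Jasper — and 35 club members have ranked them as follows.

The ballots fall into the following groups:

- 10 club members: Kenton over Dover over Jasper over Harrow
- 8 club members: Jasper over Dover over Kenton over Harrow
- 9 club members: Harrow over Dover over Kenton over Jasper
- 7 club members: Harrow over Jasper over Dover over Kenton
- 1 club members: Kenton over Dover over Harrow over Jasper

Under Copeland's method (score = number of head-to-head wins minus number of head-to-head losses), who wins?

Dover

Pairwise results:
  Harrow vs Dover: Dover wins 19–16.
  Harrow vs Kenton: Kenton wins 19–16.
  Harrow vs Jasper: Jasper wins 18–17.
  Dover vs Kenton: Dover wins 24–11.
  Dover vs Jasper: Dover wins 20–15.
  Kenton vs Jasper: Kenton wins 20–15.
Copeland scores (wins − losses):
  Harrow: 0 − 3 = -3
  Dover: 3 − 0 = 3
  Kenton: 2 − 1 = 1
  Jasper: 1 − 2 = -1
Dover has the best Copeland score.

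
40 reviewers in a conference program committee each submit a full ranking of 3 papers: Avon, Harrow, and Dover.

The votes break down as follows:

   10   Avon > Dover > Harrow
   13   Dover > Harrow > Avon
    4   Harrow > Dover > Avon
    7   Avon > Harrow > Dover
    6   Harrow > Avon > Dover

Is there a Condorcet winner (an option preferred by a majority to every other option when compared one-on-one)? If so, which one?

Head-to-head results (40 voters total):
Avon vs Harrow: Harrow wins 23–17.
Avon vs Dover: Avon wins 23–17.
Harrow vs Dover: Dover wins 23–17.
No candidate beats all others: Avon beats Dover beats Harrow beats Avon, a majority cycle.

No Condorcet winner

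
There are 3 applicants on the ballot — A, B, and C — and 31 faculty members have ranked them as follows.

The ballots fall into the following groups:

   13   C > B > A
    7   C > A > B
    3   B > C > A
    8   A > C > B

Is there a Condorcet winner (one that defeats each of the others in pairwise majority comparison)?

Head-to-head results (31 voters total):
A vs B: B wins 16–15.
A vs C: C wins 23–8.
B vs C: C wins 28–3.
C beats each rival — A (23–8), B (28–3) — so C is the Condorcet winner.

Yes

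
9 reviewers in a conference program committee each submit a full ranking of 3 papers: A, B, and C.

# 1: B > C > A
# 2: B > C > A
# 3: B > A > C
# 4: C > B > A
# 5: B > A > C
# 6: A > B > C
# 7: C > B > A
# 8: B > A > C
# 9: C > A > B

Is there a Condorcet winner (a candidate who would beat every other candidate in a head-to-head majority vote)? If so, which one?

B

Head-to-head results (9 voters total):
A vs B: B wins 7–2.
A vs C: C wins 5–4.
B vs C: B wins 6–3.
B beats each rival — A (7–2), C (6–3) — so B is the Condorcet winner.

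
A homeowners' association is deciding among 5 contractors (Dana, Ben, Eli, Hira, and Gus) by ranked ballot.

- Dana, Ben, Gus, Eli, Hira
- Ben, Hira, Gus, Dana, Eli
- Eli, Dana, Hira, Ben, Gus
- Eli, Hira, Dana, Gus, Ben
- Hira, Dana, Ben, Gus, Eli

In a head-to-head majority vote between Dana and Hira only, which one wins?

Hira

Ballots ranking Dana above Hira: 2.
Ballots ranking Hira above Dana: 3.
Hira wins the head-to-head, 3–2.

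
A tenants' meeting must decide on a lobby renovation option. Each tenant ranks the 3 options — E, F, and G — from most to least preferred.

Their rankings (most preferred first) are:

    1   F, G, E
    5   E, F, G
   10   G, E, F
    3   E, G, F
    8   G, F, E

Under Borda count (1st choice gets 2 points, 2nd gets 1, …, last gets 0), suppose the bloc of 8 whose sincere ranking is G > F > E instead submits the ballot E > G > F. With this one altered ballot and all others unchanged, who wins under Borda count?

Borda totals with the altered ballot: E 42, F 7, G 32.
The switch changes the winner from G to E.

E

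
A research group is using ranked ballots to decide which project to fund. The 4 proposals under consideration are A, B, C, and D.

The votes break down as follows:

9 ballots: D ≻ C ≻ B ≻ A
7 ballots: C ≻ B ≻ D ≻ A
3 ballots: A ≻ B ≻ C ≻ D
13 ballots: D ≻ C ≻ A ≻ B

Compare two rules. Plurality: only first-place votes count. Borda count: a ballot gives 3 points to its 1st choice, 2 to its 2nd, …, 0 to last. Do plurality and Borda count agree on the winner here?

Yes

Plurality first-place counts: A 3, B 0, C 7, D 22 → D.
Borda totals: A 22, B 29, C 68, D 73 → D.
The two rules agree on D.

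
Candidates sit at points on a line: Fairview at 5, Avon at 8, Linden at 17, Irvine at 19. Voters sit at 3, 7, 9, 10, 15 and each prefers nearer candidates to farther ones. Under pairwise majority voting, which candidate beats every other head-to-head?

With single-peaked preferences on a line, the Condorcet winner is the candidate closest to the median voter.
The median voter (position 9) is closest to Avon at 8.
Check: Avon vs Fairview — voters closer to Avon: 4 of 5.

Avon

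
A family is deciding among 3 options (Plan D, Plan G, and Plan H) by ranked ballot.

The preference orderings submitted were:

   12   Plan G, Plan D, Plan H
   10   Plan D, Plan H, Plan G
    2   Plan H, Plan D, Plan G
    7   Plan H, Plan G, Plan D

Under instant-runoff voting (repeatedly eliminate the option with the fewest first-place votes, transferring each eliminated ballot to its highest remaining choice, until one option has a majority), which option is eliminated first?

Round 1: Plan G 12, Plan D 10, Plan H 9. Plan H has the fewest and is eliminated.
Round 2: Plan G 19, Plan D 12. Plan G has a majority.

Plan H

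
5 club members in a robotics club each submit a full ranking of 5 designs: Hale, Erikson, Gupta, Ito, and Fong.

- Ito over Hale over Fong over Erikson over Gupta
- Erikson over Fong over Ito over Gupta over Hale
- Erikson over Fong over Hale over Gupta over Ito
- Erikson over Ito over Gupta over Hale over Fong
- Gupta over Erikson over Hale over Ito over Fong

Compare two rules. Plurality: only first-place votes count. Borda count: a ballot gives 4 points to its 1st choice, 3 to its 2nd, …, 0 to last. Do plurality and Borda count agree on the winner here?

Yes

Plurality first-place counts: Hale 0, Erikson 3, Gupta 1, Ito 1, Fong 0 → Erikson.
Borda totals: Hale 8, Erikson 16, Gupta 8, Ito 10, Fong 8 → Erikson.
The two rules agree on Erikson.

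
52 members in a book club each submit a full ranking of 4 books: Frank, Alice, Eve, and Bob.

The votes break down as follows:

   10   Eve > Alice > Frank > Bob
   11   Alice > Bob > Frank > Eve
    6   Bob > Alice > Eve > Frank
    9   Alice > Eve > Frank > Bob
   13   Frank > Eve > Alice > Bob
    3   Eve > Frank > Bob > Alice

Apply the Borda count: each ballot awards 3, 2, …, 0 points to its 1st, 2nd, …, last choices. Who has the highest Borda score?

Alice

Borda scores:
  Frank: 10·1 + 11·1 + 6·0 + 9·1 + 13·3 + 3·2 = 75
  Alice: 10·2 + 11·3 + 6·2 + 9·3 + 13·1 + 3·0 = 105
  Eve: 10·3 + 11·0 + 6·1 + 9·2 + 13·2 + 3·3 = 89
  Bob: 10·0 + 11·2 + 6·3 + 9·0 + 13·0 + 3·1 = 43
Alice has the highest total.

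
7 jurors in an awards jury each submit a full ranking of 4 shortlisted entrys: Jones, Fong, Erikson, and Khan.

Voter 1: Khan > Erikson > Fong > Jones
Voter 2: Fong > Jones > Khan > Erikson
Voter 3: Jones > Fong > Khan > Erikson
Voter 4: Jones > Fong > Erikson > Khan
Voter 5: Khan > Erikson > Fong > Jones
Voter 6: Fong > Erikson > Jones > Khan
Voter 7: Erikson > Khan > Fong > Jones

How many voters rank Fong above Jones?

Ballots ranking Fong above Jones: 5.
Ballots ranking Jones above Fong: 2.
So 5 of 7 voters prefer Fong to Jones.

5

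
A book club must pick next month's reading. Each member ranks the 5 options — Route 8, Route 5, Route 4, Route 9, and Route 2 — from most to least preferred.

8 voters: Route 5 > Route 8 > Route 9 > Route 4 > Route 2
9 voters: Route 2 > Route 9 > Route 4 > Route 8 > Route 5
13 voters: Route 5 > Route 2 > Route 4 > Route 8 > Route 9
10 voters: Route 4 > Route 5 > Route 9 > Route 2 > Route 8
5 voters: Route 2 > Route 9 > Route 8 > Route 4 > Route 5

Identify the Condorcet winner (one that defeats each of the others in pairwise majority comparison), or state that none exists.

Head-to-head results (45 voters total):
Route 8 vs Route 5: Route 5 wins 31–14.
Route 8 vs Route 4: Route 4 wins 32–13.
Route 8 vs Route 9: Route 9 wins 24–21.
Route 8 vs Route 2: Route 2 wins 37–8.
Route 5 vs Route 4: Route 4 wins 24–21.
Route 5 vs Route 9: Route 5 wins 31–14.
Route 5 vs Route 2: Route 5 wins 31–14.
Route 4 vs Route 9: Route 4 wins 23–22.
Route 4 vs Route 2: Route 2 wins 27–18.
Route 9 vs Route 2: Route 2 wins 27–18.
No candidate beats all others: Route 5 beats Route 2 beats Route 4 beats Route 5, a majority cycle.

There is no Condorcet winner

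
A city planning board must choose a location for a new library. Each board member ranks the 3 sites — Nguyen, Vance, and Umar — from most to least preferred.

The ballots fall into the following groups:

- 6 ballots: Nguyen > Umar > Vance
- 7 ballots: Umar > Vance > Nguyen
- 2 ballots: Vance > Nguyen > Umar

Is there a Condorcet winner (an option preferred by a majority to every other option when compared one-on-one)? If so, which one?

There is no Condorcet winner

Head-to-head results (15 voters total):
Nguyen vs Vance: Vance wins 9–6.
Nguyen vs Umar: Nguyen wins 8–7.
Vance vs Umar: Umar wins 13–2.
No candidate beats all others: Nguyen beats Umar beats Vance beats Nguyen, a majority cycle.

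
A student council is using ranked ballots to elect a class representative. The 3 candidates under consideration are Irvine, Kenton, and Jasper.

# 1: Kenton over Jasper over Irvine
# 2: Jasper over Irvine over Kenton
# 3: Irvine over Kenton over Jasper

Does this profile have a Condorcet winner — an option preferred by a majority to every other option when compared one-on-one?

No

Head-to-head results (3 voters total):
Irvine vs Kenton: Irvine wins 2–1.
Irvine vs Jasper: Jasper wins 2–1.
Kenton vs Jasper: Kenton wins 2–1.
No candidate beats all others: Irvine beats Kenton beats Jasper beats Irvine, a majority cycle.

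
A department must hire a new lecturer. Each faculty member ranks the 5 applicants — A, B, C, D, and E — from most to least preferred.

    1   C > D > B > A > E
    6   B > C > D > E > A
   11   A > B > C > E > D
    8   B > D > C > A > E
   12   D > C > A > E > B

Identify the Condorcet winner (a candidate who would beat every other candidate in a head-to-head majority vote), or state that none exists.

No Condorcet winner

Head-to-head results (38 voters total):
A vs B: A wins 23–15.
A vs C: C wins 27–11.
A vs D: D wins 27–11.
A vs E: A wins 32–6.
B vs C: B wins 25–13.
B vs D: B wins 25–13.
B vs E: B wins 26–12.
C vs D: D wins 20–18.
C vs E: C wins 38–0.
D vs E: D wins 27–11.
No candidate beats all others: A beats B beats C beats A, a majority cycle.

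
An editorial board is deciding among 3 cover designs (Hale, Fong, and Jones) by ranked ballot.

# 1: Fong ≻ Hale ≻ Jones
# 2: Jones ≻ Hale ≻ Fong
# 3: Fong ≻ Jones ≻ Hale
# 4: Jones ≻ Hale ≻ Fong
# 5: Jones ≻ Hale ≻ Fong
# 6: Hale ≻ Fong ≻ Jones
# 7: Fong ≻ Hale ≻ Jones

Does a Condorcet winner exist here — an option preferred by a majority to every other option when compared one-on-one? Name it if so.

No Condorcet winner

Head-to-head results (7 voters total):
Hale vs Fong: Hale wins 4–3.
Hale vs Jones: Jones wins 4–3.
Fong vs Jones: Fong wins 4–3.
No candidate beats all others: Hale beats Fong beats Jones beats Hale, a majority cycle.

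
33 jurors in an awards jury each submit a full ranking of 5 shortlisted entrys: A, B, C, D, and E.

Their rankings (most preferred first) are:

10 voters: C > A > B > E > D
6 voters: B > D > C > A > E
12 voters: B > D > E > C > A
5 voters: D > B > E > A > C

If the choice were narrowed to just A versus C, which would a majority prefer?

Ballots ranking A above C: 5.
Ballots ranking C above A: 10+6+12 = 28.
C wins the head-to-head, 28–5.

C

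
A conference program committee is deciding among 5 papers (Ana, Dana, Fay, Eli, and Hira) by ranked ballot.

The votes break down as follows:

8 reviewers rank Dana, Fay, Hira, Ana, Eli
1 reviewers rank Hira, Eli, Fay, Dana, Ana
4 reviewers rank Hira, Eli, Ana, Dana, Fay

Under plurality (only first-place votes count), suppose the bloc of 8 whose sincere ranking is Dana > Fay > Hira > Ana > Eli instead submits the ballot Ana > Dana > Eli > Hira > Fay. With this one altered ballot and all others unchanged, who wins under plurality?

Ana

First-place totals with the altered ballot: Ana 8, Dana 0, Fay 0, Eli 0, Hira 5.
The switch changes the winner from Dana to Ana.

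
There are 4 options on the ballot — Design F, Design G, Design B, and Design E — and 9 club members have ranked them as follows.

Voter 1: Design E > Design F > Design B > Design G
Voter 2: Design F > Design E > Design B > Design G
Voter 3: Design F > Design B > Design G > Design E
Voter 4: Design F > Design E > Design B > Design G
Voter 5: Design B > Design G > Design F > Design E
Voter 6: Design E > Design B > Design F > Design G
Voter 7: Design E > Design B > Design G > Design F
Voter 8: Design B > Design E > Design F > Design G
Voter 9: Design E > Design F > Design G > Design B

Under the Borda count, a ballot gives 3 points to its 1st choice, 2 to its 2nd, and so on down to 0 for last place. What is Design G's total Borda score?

Borda scores:
  Design F: 2 + 3 + 3 + 3 + 1 + 1 + 0 + 1 + 2 = 16
  Design G: 0 + 0 + 1 + 0 + 2 + 0 + 1 + 0 + 1 = 5
  Design B: 1 + 1 + 2 + 1 + 3 + 2 + 2 + 3 + 0 = 15
  Design E: 3 + 2 + 0 + 2 + 0 + 3 + 3 + 2 + 3 = 18

5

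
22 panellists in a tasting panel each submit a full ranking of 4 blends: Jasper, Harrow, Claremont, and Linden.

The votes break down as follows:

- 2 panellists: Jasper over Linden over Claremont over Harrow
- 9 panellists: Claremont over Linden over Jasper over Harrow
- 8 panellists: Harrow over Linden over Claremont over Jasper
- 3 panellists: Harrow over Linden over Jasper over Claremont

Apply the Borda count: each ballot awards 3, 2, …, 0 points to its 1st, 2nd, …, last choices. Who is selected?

Linden

Borda scores:
  Jasper: 2·3 + 9·1 + 8·0 + 3·1 = 18
  Harrow: 2·0 + 9·0 + 8·3 + 3·3 = 33
  Claremont: 2·1 + 9·3 + 8·1 + 3·0 = 37
  Linden: 2·2 + 9·2 + 8·2 + 3·2 = 44
Linden has the highest total.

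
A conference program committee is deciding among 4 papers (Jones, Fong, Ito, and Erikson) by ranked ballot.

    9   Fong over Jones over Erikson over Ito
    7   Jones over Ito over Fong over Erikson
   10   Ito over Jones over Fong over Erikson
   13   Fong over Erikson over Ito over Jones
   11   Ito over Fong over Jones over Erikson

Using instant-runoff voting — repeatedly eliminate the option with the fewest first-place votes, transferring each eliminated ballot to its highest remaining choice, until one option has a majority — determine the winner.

Round 1: Fong 22, Ito 21, Jones 7, Erikson 0. Erikson has the fewest and is eliminated.
Round 2: Fong 22, Ito 21, Jones 7. Jones has the fewest and is eliminated.
Round 3: Ito 28, Fong 22. Ito has a majority.

Ito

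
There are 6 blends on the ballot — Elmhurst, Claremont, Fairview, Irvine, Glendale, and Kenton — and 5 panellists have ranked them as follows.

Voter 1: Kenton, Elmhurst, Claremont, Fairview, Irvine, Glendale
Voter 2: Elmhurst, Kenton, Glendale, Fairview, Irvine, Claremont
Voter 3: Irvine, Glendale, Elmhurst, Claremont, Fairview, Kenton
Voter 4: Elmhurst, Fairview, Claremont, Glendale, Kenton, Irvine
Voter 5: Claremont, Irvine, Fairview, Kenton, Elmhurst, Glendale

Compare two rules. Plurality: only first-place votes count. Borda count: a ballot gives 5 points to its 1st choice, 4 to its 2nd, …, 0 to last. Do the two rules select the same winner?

Plurality first-place counts: Elmhurst 2, Claremont 1, Fairview 0, Irvine 1, Glendale 0, Kenton 1 → Elmhurst.
Borda totals: Elmhurst 18, Claremont 13, Fairview 12, Irvine 11, Glendale 9, Kenton 12 → Elmhurst.
The two rules agree on Elmhurst.

Yes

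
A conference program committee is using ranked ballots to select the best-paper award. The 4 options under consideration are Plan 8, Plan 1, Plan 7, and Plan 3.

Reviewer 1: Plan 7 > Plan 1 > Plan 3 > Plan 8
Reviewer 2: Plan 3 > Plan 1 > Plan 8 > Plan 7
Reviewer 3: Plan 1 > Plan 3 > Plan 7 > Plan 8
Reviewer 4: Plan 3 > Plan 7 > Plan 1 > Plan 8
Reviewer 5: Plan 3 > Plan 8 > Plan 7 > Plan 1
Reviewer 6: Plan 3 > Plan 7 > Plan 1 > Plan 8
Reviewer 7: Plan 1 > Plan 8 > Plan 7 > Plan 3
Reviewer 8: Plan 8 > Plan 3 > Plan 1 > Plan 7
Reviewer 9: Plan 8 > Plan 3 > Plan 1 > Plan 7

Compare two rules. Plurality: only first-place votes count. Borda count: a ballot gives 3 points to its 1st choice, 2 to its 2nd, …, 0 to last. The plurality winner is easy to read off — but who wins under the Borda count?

Plan 3

Plurality first-place counts: Plan 8 2, Plan 1 2, Plan 7 1, Plan 3 4 → Plan 3.
Borda totals: Plan 8 11, Plan 1 14, Plan 7 10, Plan 3 19 → Plan 3.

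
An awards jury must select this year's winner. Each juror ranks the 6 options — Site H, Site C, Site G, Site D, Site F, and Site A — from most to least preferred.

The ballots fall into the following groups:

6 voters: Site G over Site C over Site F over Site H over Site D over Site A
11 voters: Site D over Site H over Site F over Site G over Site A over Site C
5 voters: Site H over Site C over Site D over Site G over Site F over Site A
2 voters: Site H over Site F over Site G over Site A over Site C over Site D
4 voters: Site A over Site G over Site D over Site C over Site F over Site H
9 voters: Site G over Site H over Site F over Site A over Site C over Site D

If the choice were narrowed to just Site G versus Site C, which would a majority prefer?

Site G

Ballots ranking Site G above Site C: 6+11+2+4+9 = 32.
Ballots ranking Site C above Site G: 5.
Site G wins the head-to-head, 32–5.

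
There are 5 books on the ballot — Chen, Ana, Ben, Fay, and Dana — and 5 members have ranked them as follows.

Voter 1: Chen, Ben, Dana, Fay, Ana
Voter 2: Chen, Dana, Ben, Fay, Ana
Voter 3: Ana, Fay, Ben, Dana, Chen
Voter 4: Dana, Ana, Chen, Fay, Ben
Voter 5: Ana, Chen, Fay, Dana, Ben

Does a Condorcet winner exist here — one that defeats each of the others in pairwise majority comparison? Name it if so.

None — there is no Condorcet winner

Head-to-head results (5 voters total):
Chen vs Ana: Ana wins 3–2.
Chen vs Ben: Chen wins 4–1.
Chen vs Fay: Chen wins 4–1.
Chen vs Dana: Chen wins 3–2.
Ana vs Ben: Ana wins 3–2.
Ana vs Fay: Ana wins 3–2.
Ana vs Dana: Dana wins 3–2.
Ben vs Fay: Fay wins 3–2.
Ben vs Dana: Dana wins 3–2.
Fay vs Dana: Dana wins 3–2.
No candidate beats all others: Chen beats Dana beats Ana beats Chen, a majority cycle.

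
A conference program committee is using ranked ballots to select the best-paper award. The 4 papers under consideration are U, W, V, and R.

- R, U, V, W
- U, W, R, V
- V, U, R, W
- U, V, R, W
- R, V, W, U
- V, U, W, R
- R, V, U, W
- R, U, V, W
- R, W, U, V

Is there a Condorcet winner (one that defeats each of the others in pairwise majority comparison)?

Yes

Head-to-head results (9 voters total):
U vs W: U wins 7–2.
U vs V: U wins 5–4.
U vs R: R wins 5–4.
W vs V: V wins 7–2.
W vs R: R wins 7–2.
V vs R: R wins 6–3.
R beats each rival — U (5–4), W (7–2), V (6–3) — so R is the Condorcet winner.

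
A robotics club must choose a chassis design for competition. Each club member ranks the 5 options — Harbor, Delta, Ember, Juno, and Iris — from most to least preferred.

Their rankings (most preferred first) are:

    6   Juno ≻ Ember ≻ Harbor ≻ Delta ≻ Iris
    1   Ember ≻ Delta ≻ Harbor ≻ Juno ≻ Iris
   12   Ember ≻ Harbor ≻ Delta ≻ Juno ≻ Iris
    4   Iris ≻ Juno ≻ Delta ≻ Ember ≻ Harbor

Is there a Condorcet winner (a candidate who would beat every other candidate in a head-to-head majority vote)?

Yes

Head-to-head results (23 voters total):
Harbor vs Delta: Harbor wins 18–5.
Harbor vs Ember: Ember wins 23–0.
Harbor vs Juno: Harbor wins 13–10.
Harbor vs Iris: Harbor wins 19–4.
Delta vs Ember: Ember wins 19–4.
Delta vs Juno: Delta wins 13–10.
Delta vs Iris: Delta wins 19–4.
Ember vs Juno: Ember wins 13–10.
Ember vs Iris: Ember wins 19–4.
Juno vs Iris: Juno wins 19–4.
Ember beats each rival — Harbor (23–0), Delta (19–4), Juno (13–10), Iris (19–4) — so Ember is the Condorcet winner.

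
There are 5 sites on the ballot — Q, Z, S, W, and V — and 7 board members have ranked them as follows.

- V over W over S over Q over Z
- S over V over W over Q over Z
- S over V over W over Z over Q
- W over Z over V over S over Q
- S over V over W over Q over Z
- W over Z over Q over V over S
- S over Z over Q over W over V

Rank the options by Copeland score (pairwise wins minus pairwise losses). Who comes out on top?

S

Pairwise results:
  Q vs Z: Z wins 4–3.
  Q vs S: S wins 6–1.
  Q vs W: W wins 6–1.
  Q vs V: V wins 5–2.
  Z vs S: S wins 5–2.
  Z vs W: W wins 6–1.
  Z vs V: V wins 4–3.
  S vs W: S wins 4–3.
  S vs V: S wins 4–3.
  W vs V: V wins 4–3.
Copeland scores (wins − losses):
  Q: 0 − 4 = -4
  Z: 1 − 3 = -2
  S: 4 − 0 = 4
  W: 2 − 2 = 0
  V: 3 − 1 = 2
S has the best Copeland score.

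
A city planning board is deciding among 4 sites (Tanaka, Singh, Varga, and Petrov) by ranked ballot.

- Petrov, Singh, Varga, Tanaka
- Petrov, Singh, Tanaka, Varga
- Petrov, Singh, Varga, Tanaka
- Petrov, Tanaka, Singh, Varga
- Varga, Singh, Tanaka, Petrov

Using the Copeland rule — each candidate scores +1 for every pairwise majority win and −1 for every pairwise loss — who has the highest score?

Pairwise results:
  Tanaka vs Singh: Singh wins 4–1.
  Tanaka vs Varga: Varga wins 3–2.
  Tanaka vs Petrov: Petrov wins 4–1.
  Singh vs Varga: Singh wins 4–1.
  Singh vs Petrov: Petrov wins 4–1.
  Varga vs Petrov: Petrov wins 4–1.
Copeland scores (wins − losses):
  Tanaka: 0 − 3 = -3
  Singh: 2 − 1 = 1
  Varga: 1 − 2 = -1
  Petrov: 3 − 0 = 3
Petrov has the best Copeland score.

Petrov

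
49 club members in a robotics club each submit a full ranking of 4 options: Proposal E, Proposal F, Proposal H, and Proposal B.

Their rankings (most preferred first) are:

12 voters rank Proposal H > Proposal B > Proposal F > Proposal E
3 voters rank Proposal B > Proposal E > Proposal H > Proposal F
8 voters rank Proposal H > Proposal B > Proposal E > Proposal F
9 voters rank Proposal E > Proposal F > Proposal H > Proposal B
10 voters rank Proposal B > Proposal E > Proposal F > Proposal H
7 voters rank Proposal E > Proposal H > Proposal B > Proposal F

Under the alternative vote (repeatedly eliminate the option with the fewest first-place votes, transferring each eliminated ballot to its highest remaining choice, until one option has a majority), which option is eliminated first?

Round 1: Proposal H 20, Proposal E 16, Proposal B 13, Proposal F 0. Proposal F has the fewest and is eliminated.
Round 2: Proposal H 20, Proposal E 16, Proposal B 13. Proposal B has the fewest and is eliminated.
Round 3: Proposal E 29, Proposal H 20. Proposal E has a majority.

Proposal F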